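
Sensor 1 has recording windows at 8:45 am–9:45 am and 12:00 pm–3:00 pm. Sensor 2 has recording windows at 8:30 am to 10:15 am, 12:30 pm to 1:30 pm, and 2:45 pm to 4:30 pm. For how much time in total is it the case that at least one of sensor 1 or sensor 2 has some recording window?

A ∪ B = 8:30 am-10:15 am, 12:00 pm-4:30 pm.
Total: 1 h 45 min + 4 h 30 min = 6 h 15 min.

6 h 15 min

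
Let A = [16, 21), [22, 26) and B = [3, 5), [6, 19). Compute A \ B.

[19, 21) ∪ [22, 26)

[16, 21) \ B = [19, 21).
[22, 26): nothing removed.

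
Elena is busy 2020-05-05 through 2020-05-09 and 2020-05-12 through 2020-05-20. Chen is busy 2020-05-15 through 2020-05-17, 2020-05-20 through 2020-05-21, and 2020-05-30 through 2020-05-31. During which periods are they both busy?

2020-05-15 through 2020-05-17, 2020-05-20 through 2020-05-20

2020-05-05 through 2020-05-09 falls entirely outside B.
2020-05-12 through 2020-05-20 overlaps B on 2020-05-15 through 2020-05-17, 2020-05-20 through 2020-05-20.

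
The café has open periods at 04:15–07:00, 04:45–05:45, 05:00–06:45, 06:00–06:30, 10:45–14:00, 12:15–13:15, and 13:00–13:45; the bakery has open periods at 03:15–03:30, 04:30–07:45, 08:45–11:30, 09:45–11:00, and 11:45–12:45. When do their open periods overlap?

04:30-07:00, 10:45-11:30, 11:45-12:45

A, merged: 04:15-07:00, 10:45-14:00.
B, merged: 03:15-03:30, 04:30-07:45, 08:45-11:30, 11:45-12:45.
04:15-07:00 meets the second set on 04:30-07:00.
10:45-14:00 meets the second set on 10:45-11:30, 11:45-12:45.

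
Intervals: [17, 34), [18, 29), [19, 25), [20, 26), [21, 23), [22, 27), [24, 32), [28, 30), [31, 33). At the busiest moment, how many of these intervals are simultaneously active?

6

Walk the sorted start/end points keeping a running depth.
The depth first hits 6 at 22.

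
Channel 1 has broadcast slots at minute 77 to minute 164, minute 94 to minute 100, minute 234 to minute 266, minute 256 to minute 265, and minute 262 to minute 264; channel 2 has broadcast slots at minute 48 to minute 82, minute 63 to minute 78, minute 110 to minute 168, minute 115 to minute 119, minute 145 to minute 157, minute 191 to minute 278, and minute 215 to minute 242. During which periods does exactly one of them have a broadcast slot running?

Merge the first list: minute 77 to minute 164, minute 234 to minute 266.
Merge the second list: minute 48 to minute 82, minute 110 to minute 168, minute 191 to minute 278.
A \ B = minute 82 to minute 110.
B \ A = minute 48 to minute 77, minute 164 to minute 168, minute 191 to minute 234, minute 266 to minute 278.
Union of the two gives the symmetric difference.

minute 48 to minute 77, minute 82 to minute 110, minute 164 to minute 168, minute 191 to minute 234, minute 266 to minute 278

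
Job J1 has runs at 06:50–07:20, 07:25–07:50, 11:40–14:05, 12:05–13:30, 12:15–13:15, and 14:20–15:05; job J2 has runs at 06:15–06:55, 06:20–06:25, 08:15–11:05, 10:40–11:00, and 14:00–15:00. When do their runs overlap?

A, merged: 06:50-07:20, 07:25-07:50, 11:40-14:05, 14:20-15:05.
B, merged: 06:15-06:55, 08:15-11:05, 14:00-15:00.
06:50-07:20 ∩ B → 06:50-06:55.
07:25-07:50 meets no B interval.
11:40-14:05 ∩ B → 14:00-14:05.
14:20-15:05 ∩ B → 14:20-15:00.

06:50-06:55, 14:00-14:05, 14:20-15:00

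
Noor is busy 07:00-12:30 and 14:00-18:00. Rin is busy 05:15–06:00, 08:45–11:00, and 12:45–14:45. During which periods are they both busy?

07:00–12:30 meets the second set on 08:45–11:00.
14:00–18:00 meets the second set on 14:00–14:45.

08:45–11:00, 14:00–14:45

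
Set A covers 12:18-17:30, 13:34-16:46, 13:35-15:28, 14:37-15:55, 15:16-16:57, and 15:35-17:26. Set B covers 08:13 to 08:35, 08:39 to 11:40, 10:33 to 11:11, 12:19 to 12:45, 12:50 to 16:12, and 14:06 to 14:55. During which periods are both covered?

First set merges to 12:18-17:30.
Second set merges to 08:13-08:35, 08:39-11:40, 12:19-12:45, 12:50-16:12.
12:18-17:30 overlaps B on 12:19-12:45, 12:50-16:12.

12:19-12:45, 12:50-16:12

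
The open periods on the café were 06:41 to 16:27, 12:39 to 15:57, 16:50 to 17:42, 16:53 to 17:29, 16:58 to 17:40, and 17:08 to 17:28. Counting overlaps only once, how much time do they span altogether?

10 h 38 min

Merged: 06:41-16:27, 16:50-17:42.
Lengths: 9 h 46 min + 52 min = 10 h 38 min.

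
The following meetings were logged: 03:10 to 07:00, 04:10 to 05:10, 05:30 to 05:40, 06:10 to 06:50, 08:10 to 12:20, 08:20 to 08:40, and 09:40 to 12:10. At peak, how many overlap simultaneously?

Sweep endpoints in order; track running count of active intervals.
Peak of 2 reached at 04:10.

2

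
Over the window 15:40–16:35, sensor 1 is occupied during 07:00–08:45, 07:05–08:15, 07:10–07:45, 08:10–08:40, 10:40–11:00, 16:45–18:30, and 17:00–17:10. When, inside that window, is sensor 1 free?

Covered (merged): 07:00-08:45, 10:40-11:00, 16:45-18:30.
Complement within 15:40-16:35: 15:40-16:35.

15:40-16:35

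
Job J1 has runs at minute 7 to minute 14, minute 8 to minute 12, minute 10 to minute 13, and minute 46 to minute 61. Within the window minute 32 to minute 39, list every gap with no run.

minute 32 to minute 39

The merged coverage is minute 7 to minute 14, minute 46 to minute 61.
Uncovered inside minute 32 to minute 39: minute 32 to minute 39.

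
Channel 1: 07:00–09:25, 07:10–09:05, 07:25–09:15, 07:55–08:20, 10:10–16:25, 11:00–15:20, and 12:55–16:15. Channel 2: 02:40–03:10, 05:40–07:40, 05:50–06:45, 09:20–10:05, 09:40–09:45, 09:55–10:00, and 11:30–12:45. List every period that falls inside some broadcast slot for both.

A, merged: 07:00-09:25, 10:10-16:25.
B, merged: 02:40-03:10, 05:40-07:40, 09:20-10:05, 11:30-12:45.
07:00-09:25 overlaps B on 07:00-07:40, 09:20-09:25.
10:10-16:25 overlaps B on 11:30-12:45.

07:00-07:40, 09:20-09:25, 11:30-12:45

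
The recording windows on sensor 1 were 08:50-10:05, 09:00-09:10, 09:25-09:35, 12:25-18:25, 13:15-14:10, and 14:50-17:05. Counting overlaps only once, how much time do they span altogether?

7 h 15 min

Merged: 08:50–10:05, 12:25–18:25.
Lengths: 1 h 15 min + 6 h = 7 h 15 min.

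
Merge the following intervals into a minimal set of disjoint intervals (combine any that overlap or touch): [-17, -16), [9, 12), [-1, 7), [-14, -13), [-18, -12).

Sort by start: [-18, -12), [-17, -16), [-14, -13), [-1, 7), [9, 12).
[-17, -16) overlaps/touches [-18, -12) → extend to [-18, -12).
[-14, -13) overlaps/touches [-18, -12) → extend to [-18, -12).
[-1, 7) is disjoint → start new block.
[9, 12) is disjoint → start new block.

[-18, -12) ∪ [-1, 7) ∪ [9, 12)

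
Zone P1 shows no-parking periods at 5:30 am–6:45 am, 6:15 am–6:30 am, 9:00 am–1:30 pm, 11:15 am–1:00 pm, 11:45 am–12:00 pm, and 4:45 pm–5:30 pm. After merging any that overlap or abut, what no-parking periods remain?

6:15 am–6:30 am overlaps/touches 5:30 am–6:45 am → extend to 5:30 am–6:45 am.
9:00 am–1:30 pm is disjoint → start new block.
11:15 am–1:00 pm overlaps/touches 9:00 am–1:30 pm → extend to 9:00 am–1:30 pm.
11:45 am–12:00 pm overlaps/touches 9:00 am–1:30 pm → extend to 9:00 am–1:30 pm.
4:45 pm–5:30 pm is disjoint → start new block.

5:30 am–6:45 am, 9:00 am–1:30 pm, 4:45 pm–5:30 pm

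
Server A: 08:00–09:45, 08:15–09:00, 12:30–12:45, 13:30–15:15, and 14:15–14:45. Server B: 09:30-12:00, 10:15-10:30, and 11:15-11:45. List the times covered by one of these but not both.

08:00–09:30, 09:45–12:00, 12:30–12:45, 13:30–15:15

Merge the first list: 08:00–09:45, 12:30–12:45, 13:30–15:15.
Merge the second list: 09:30–12:00.
Only in the first: 08:00–09:30, 12:30–12:45, 13:30–15:15.
Only in the second: 09:45–12:00.
Together these are the periods covered by exactly one.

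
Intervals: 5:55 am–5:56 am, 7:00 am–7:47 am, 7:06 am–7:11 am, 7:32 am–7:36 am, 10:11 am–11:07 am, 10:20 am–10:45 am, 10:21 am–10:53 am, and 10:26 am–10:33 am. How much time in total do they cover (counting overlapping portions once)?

1 h 44 min

Merged: 5:55 am–5:56 am, 7:00 am–7:47 am, 10:11 am–11:07 am.
Lengths: 1 min + 47 min + 56 min = 1 h 44 min.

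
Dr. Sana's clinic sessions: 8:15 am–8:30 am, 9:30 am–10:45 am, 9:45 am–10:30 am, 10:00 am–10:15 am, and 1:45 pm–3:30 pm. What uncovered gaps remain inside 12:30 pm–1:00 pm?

Covered (merged): 8:15 am–8:30 am, 9:30 am–10:45 am, 1:45 pm–3:30 pm.
Gaps within 12:30 pm–1:00 pm: 12:30 pm–1:00 pm.

12:30 pm–1:00 pm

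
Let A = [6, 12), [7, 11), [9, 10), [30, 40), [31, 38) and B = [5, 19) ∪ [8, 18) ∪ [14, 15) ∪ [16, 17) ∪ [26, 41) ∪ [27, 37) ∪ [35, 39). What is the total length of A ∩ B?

Merge the first list: [6, 12), [30, 40).
Merge the second list: [5, 19), [26, 41).
A ∩ B = [6, 12), [30, 40).
Total: 6 + 10 = 16.

16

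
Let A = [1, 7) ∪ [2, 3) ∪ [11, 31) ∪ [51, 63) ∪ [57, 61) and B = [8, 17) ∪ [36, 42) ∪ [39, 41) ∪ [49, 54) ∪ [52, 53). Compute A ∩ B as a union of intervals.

[11, 17) ∪ [51, 54)

A, merged: [1, 7), [11, 31), [51, 63).
B, merged: [8, 17), [36, 42), [49, 54).
[1, 7): no overlap with the second set.
[11, 31) meets the second set on [11, 17).
[51, 63) meets the second set on [51, 54).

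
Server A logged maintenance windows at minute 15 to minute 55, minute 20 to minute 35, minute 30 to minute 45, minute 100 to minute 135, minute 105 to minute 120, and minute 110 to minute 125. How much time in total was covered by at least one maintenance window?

75 minutes

Merged: minute 15 to minute 55, minute 100 to minute 135.
Lengths: 40 minutes + 35 minutes = 75 minutes.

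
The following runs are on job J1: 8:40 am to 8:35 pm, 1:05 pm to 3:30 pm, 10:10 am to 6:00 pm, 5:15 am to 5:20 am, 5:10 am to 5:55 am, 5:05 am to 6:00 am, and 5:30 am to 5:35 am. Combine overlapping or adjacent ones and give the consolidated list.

Sort by start: 5:05 am–6:00 am, 5:10 am–5:55 am, 5:15 am–5:20 am, 5:30 am–5:35 am, 8:40 am–8:35 pm, 10:10 am–6:00 pm, 1:05 pm–3:30 pm.
5:10 am–5:55 am overlaps/touches 5:05 am–6:00 am → extend to 5:05 am–6:00 am.
5:15 am–5:20 am overlaps/touches 5:05 am–6:00 am → extend to 5:05 am–6:00 am.
5:30 am–5:35 am overlaps/touches 5:05 am–6:00 am → extend to 5:05 am–6:00 am.
8:40 am–8:35 pm is disjoint → start new block.
10:10 am–6:00 pm overlaps/touches 8:40 am–8:35 pm → extend to 8:40 am–8:35 pm.
1:05 pm–3:30 pm overlaps/touches 8:40 am–8:35 pm → extend to 8:40 am–8:35 pm.

5:05 am–6:00 am, 8:40 am–8:35 pm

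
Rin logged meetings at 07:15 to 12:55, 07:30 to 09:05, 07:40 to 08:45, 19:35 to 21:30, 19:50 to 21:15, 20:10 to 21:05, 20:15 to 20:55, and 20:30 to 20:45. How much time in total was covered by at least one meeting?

Merged: 07:15–12:55, 19:35–21:30.
Lengths: 5 h 40 min + 1 h 55 min = 7 h 35 min.

7 h 35 min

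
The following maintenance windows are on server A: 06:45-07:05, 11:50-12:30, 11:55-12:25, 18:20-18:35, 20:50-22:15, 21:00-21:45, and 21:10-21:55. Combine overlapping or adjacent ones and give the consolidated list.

06:45-07:05, 11:50-12:30, 18:20-18:35, 20:50-22:15

11:50-12:30 is disjoint → start new block.
11:55-12:25 overlaps/touches 11:50-12:30 → extend to 11:50-12:30.
18:20-18:35 is disjoint → start new block.
20:50-22:15 is disjoint → start new block.
21:00-21:45 overlaps/touches 20:50-22:15 → extend to 20:50-22:15.
21:10-21:55 overlaps/touches 20:50-22:15 → extend to 20:50-22:15.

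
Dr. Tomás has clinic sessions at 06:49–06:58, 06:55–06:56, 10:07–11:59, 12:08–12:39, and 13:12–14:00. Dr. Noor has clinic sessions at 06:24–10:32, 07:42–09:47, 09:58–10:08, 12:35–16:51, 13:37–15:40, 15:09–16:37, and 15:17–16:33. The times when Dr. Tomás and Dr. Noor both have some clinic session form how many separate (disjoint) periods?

4

Merge the first list: 06:49-06:58, 10:07-11:59, 12:08-12:39, 13:12-14:00.
Merge the second list: 06:24-10:32, 12:35-16:51.
A ∩ B = 06:49-06:58, 10:07-10:32, 12:35-12:39, 13:12-14:00.
That is 4 disjoint pieces.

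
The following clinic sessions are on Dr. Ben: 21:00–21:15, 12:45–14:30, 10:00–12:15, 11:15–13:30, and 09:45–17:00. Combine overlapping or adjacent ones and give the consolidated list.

Sort by start: 09:45-17:00, 10:00-12:15, 11:15-13:30, 12:45-14:30, 21:00-21:15.
10:00-12:15 overlaps/touches 09:45-17:00 → extend to 09:45-17:00.
11:15-13:30 overlaps/touches 09:45-17:00 → extend to 09:45-17:00.
12:45-14:30 overlaps/touches 09:45-17:00 → extend to 09:45-17:00.
21:00-21:15 is disjoint → start new block.

09:45-17:00, 21:00-21:15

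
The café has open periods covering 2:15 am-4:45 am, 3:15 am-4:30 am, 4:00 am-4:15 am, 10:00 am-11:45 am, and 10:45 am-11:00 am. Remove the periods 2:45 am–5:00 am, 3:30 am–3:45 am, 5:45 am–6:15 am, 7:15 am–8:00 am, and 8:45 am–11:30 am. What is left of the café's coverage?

2:15 am–2:45 am, 11:30 am–11:45 am

Merge the first list: 2:15 am–4:45 am, 10:00 am–11:45 am.
Merge the second list: 2:45 am–5:00 am, 5:45 am–6:15 am, 7:15 am–8:00 am, 8:45 am–11:30 am.
2:15 am–4:45 am minus B → 2:15 am–2:45 am.
10:00 am–11:45 am minus B → 11:30 am–11:45 am.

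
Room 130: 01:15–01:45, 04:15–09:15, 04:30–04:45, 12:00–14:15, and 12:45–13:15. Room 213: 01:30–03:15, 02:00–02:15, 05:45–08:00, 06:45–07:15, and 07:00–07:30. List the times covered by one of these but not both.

01:15-01:30, 01:45-03:15, 04:15-05:45, 08:00-09:15, 12:00-14:15

A, merged: 01:15-01:45, 04:15-09:15, 12:00-14:15.
B, merged: 01:30-03:15, 05:45-08:00.
A \ B = 01:15-01:30, 04:15-05:45, 08:00-09:15, 12:00-14:15.
B \ A = 01:45-03:15.
Union of the two gives the symmetric difference.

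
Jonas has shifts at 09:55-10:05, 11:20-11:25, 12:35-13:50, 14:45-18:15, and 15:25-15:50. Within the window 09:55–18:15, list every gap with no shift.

10:05-11:20, 11:25-12:35, 13:50-14:45

After merging, the occupied span is 09:55-10:05, 11:20-11:25, 12:35-13:50, 14:45-18:15.
Gaps within 09:55-18:15: 10:05-11:20, 11:25-12:35, 13:50-14:45.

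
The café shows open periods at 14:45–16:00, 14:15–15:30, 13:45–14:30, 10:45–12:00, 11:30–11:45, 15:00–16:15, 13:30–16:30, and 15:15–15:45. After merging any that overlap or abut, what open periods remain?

Sort by start: 10:45–12:00, 11:30–11:45, 13:30–16:30, 13:45–14:30, 14:15–15:30, 14:45–16:00, 15:00–16:15, 15:15–15:45.
11:30–11:45 overlaps/touches 10:45–12:00 → extend to 10:45–12:00.
13:30–16:30 is disjoint → start new block.
13:45–14:30 overlaps/touches 13:30–16:30 → extend to 13:30–16:30.
14:15–15:30 overlaps/touches 13:30–16:30 → extend to 13:30–16:30.
14:45–16:00 overlaps/touches 13:30–16:30 → extend to 13:30–16:30.
15:00–16:15 overlaps/touches 13:30–16:30 → extend to 13:30–16:30.
15:15–15:45 overlaps/touches 13:30–16:30 → extend to 13:30–16:30.

10:45–12:00, 13:30–16:30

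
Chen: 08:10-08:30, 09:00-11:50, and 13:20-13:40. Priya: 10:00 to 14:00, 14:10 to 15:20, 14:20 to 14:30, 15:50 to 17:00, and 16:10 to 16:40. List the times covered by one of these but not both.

08:10–08:30, 09:00–10:00, 11:50–13:20, 13:40–14:00, 14:10–15:20, 15:50–17:00

Merge the second list: 10:00–14:00, 14:10–15:20, 15:50–17:00.
A \ B = 08:10–08:30, 09:00–10:00.
B \ A = 11:50–13:20, 13:40–14:00, 14:10–15:20, 15:50–17:00.
Union of the two gives the symmetric difference.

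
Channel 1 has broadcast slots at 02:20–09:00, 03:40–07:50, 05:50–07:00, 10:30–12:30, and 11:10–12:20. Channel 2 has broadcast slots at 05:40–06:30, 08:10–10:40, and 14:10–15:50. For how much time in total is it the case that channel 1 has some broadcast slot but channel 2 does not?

6 h 50 min

Merge the first list: 02:20-09:00, 10:30-12:30.
A \ B = 02:20-05:40, 06:30-08:10, 10:40-12:30.
Total: 3 h 20 min + 1 h 40 min + 1 h 50 min = 6 h 50 min.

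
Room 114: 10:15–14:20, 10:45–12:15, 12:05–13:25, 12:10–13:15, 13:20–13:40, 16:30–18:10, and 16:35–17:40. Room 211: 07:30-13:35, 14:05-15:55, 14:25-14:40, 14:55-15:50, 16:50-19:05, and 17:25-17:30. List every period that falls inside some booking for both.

First set merges to 10:15–14:20, 16:30–18:10.
Second set merges to 07:30–13:35, 14:05–15:55, 16:50–19:05.
10:15–14:20 ∩ B → 10:15–13:35, 14:05–14:20.
16:30–18:10 ∩ B → 16:50–18:10.

10:15–13:35, 14:05–14:20, 16:50–18:10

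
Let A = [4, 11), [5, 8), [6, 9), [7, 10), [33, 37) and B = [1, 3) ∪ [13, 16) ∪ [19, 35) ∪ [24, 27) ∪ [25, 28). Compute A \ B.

First set merges to [4, 11), [33, 37).
Second set merges to [1, 3), [13, 16), [19, 35).
[4, 11) is untouched.
[33, 37) with B removed leaves [35, 37).

[4, 11) ∪ [35, 37)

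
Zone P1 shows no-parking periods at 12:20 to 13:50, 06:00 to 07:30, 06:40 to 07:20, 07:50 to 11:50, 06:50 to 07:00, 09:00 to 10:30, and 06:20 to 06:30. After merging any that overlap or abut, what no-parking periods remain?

06:00–07:30, 07:50–11:50, 12:20–13:50

Sort by start: 06:00–07:30, 06:20–06:30, 06:40–07:20, 06:50–07:00, 07:50–11:50, 09:00–10:30, 12:20–13:50.
06:20–06:30 overlaps/touches 06:00–07:30 → extend to 06:00–07:30.
06:40–07:20 overlaps/touches 06:00–07:30 → extend to 06:00–07:30.
06:50–07:00 overlaps/touches 06:00–07:30 → extend to 06:00–07:30.
07:50–11:50 is disjoint → start new block.
09:00–10:30 overlaps/touches 07:50–11:50 → extend to 07:50–11:50.
12:20–13:50 is disjoint → start new block.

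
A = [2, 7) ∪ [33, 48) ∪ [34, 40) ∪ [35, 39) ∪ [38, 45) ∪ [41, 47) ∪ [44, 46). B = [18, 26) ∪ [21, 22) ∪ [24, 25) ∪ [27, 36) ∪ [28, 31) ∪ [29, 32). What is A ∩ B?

A, merged: [2, 7), [33, 48).
B, merged: [18, 26), [27, 36).
[2, 7): no overlap with the second set.
[33, 48) meets the second set on [33, 36).

[33, 36)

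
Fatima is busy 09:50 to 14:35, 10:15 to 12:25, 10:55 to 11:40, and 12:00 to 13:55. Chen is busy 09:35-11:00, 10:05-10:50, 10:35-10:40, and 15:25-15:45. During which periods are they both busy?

09:50–11:00

First set merges to 09:50–14:35.
Second set merges to 09:35–11:00, 15:25–15:45.
09:50–14:35 overlaps B on 09:50–11:00.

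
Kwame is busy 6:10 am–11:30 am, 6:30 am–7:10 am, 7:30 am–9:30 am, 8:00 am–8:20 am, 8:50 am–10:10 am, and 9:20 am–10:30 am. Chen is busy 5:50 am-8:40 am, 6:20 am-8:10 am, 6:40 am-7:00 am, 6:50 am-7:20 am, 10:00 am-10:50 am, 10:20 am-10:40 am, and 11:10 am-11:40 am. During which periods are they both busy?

6:10 am-8:40 am, 10:00 am-10:50 am, 11:10 am-11:30 am

First set merges to 6:10 am-11:30 am.
Second set merges to 5:50 am-8:40 am, 10:00 am-10:50 am, 11:10 am-11:40 am.
6:10 am-11:30 am overlaps B on 6:10 am-8:40 am, 10:00 am-10:50 am, 11:10 am-11:30 am.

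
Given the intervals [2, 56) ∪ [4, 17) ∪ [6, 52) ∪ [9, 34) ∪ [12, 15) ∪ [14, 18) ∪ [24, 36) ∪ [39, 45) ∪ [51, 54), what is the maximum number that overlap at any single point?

Walk the sorted start/end points keeping a running depth.
The depth first hits 6 at 14.

6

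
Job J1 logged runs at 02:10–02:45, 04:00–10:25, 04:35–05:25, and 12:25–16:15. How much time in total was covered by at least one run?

Merged: 02:10-02:45, 04:00-10:25, 12:25-16:15.
Lengths: 35 min + 6 h 25 min + 3 h 50 min = 10 h 50 min.

10 h 50 min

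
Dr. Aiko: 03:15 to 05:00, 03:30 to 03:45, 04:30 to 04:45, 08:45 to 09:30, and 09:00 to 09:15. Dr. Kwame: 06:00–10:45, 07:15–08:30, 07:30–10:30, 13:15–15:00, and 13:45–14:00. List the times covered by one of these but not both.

03:15–05:00, 06:00–08:45, 09:30–10:45, 13:15–15:00

First set merges to 03:15–05:00, 08:45–09:30.
Second set merges to 06:00–10:45, 13:15–15:00.
A \ B = 03:15–05:00.
B \ A = 06:00–08:45, 09:30–10:45, 13:15–15:00.
Union of the two gives the symmetric difference.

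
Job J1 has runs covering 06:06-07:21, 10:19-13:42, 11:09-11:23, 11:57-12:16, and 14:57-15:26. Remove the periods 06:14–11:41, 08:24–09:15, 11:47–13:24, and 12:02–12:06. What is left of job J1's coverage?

06:06-06:14, 11:41-11:47, 13:24-13:42, 14:57-15:26

First set merges to 06:06-07:21, 10:19-13:42, 14:57-15:26.
Second set merges to 06:14-11:41, 11:47-13:24.
06:06-07:21 \ B = 06:06-06:14.
10:19-13:42 \ B = 11:41-11:47, 13:24-13:42.
14:57-15:26: nothing removed.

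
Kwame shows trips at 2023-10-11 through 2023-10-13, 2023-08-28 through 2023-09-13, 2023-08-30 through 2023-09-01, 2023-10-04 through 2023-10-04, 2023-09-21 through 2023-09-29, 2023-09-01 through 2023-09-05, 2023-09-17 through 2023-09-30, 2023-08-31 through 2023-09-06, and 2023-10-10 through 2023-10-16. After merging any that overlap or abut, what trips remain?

Sort by start: 2023-08-28 through 2023-09-13, 2023-08-30 through 2023-09-01, 2023-08-31 through 2023-09-06, 2023-09-01 through 2023-09-05, 2023-09-17 through 2023-09-30, 2023-09-21 through 2023-09-29, 2023-10-04 through 2023-10-04, 2023-10-10 through 2023-10-16, 2023-10-11 through 2023-10-13.
2023-08-30 through 2023-09-01 overlaps/touches 2023-08-28 through 2023-09-13 → extend to 2023-08-28 through 2023-09-13.
2023-08-31 through 2023-09-06 overlaps/touches 2023-08-28 through 2023-09-13 → extend to 2023-08-28 through 2023-09-13.
2023-09-01 through 2023-09-05 overlaps/touches 2023-08-28 through 2023-09-13 → extend to 2023-08-28 through 2023-09-13.
2023-09-17 through 2023-09-30 is disjoint → start new block.
2023-09-21 through 2023-09-29 overlaps/touches 2023-09-17 through 2023-09-30 → extend to 2023-09-17 through 2023-09-30.
2023-10-04 through 2023-10-04 is disjoint → start new block.
2023-10-10 through 2023-10-16 is disjoint → start new block.
2023-10-11 through 2023-10-13 overlaps/touches 2023-10-10 through 2023-10-16 → extend to 2023-10-10 through 2023-10-16.

2023-08-28 through 2023-09-13, 2023-09-17 through 2023-09-30, 2023-10-04 through 2023-10-04, 2023-10-10 through 2023-10-16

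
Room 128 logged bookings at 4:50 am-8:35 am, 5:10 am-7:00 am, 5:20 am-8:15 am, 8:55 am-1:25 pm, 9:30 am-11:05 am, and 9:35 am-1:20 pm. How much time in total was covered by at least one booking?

Merged: 4:50 am-8:35 am, 8:55 am-1:25 pm.
Lengths: 3 h 45 min + 4 h 30 min = 8 h 15 min.

8 h 15 min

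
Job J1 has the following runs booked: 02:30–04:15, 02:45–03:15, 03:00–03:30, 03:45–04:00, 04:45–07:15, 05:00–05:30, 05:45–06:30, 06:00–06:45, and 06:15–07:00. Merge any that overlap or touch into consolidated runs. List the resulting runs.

02:30–04:15, 04:45–07:15

02:45–03:15 overlaps/touches 02:30–04:15 → extend to 02:30–04:15.
03:00–03:30 overlaps/touches 02:30–04:15 → extend to 02:30–04:15.
03:45–04:00 overlaps/touches 02:30–04:15 → extend to 02:30–04:15.
04:45–07:15 is disjoint → start new block.
05:00–05:30 overlaps/touches 04:45–07:15 → extend to 04:45–07:15.
05:45–06:30 overlaps/touches 04:45–07:15 → extend to 04:45–07:15.
06:00–06:45 overlaps/touches 04:45–07:15 → extend to 04:45–07:15.
06:15–07:00 overlaps/touches 04:45–07:15 → extend to 04:45–07:15.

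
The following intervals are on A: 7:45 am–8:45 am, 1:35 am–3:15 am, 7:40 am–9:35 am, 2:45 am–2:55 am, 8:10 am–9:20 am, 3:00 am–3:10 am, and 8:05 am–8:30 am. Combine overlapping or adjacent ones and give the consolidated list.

1:35 am–3:15 am, 7:40 am–9:35 am

Sort by start: 1:35 am–3:15 am, 2:45 am–2:55 am, 3:00 am–3:10 am, 7:40 am–9:35 am, 7:45 am–8:45 am, 8:05 am–8:30 am, 8:10 am–9:20 am.
2:45 am–2:55 am overlaps/touches 1:35 am–3:15 am → extend to 1:35 am–3:15 am.
3:00 am–3:10 am overlaps/touches 1:35 am–3:15 am → extend to 1:35 am–3:15 am.
7:40 am–9:35 am is disjoint → start new block.
7:45 am–8:45 am overlaps/touches 7:40 am–9:35 am → extend to 7:40 am–9:35 am.
8:05 am–8:30 am overlaps/touches 7:40 am–9:35 am → extend to 7:40 am–9:35 am.
8:10 am–9:20 am overlaps/touches 7:40 am–9:35 am → extend to 7:40 am–9:35 am.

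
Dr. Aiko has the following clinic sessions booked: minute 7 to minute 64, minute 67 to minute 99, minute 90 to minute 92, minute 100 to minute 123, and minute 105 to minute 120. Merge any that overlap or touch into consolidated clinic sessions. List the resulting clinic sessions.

minute 7 to minute 64, minute 67 to minute 99, minute 100 to minute 123

minute 67 to minute 99 is disjoint → start new block.
minute 90 to minute 92 overlaps/touches minute 67 to minute 99 → extend to minute 67 to minute 99.
minute 100 to minute 123 is disjoint → start new block.
minute 105 to minute 120 overlaps/touches minute 100 to minute 123 → extend to minute 100 to minute 123.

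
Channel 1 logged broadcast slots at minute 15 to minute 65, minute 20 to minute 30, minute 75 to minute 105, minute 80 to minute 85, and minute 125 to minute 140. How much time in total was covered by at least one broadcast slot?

95 minutes

Merged: minute 15 to minute 65, minute 75 to minute 105, minute 125 to minute 140.
Lengths: 50 minutes + 30 minutes + 15 minutes = 95 minutes.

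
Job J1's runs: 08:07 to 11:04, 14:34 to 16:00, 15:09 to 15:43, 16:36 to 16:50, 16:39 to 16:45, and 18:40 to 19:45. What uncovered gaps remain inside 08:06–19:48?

Covered (merged): 08:07-11:04, 14:34-16:00, 16:36-16:50, 18:40-19:45.
Uncovered inside 08:06-19:48: 08:06-08:07, 11:04-14:34, 16:00-16:36, 16:50-18:40, 19:45-19:48.

08:06-08:07, 11:04-14:34, 16:00-16:36, 16:50-18:40, 19:45-19:48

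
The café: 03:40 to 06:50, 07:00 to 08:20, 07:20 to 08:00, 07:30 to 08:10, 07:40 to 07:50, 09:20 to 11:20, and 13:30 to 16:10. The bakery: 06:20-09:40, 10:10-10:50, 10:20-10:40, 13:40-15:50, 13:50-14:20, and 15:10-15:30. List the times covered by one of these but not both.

03:40-06:20, 06:50-07:00, 08:20-09:20, 09:40-10:10, 10:50-11:20, 13:30-13:40, 15:50-16:10

Merge the first list: 03:40-06:50, 07:00-08:20, 09:20-11:20, 13:30-16:10.
Merge the second list: 06:20-09:40, 10:10-10:50, 13:40-15:50.
Only in the first: 03:40-06:20, 09:40-10:10, 10:50-11:20, 13:30-13:40, 15:50-16:10.
Only in the second: 06:50-07:00, 08:20-09:20.
Together these are the periods covered by exactly one.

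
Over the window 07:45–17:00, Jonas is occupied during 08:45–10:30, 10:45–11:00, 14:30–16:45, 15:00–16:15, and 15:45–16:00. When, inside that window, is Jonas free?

Covered (merged): 08:45–10:30, 10:45–11:00, 14:30–16:45.
Uncovered inside 07:45–17:00: 07:45–08:45, 10:30–10:45, 11:00–14:30, 16:45–17:00.

07:45–08:45, 10:30–10:45, 11:00–14:30, 16:45–17:00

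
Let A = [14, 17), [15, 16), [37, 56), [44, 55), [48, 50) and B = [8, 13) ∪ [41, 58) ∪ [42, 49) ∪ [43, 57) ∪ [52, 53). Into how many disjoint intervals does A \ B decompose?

First set merges to [14, 17), [37, 56).
Second set merges to [8, 13), [41, 58).
A \ B = [14, 17), [37, 41).
That is 2 disjoint pieces.

2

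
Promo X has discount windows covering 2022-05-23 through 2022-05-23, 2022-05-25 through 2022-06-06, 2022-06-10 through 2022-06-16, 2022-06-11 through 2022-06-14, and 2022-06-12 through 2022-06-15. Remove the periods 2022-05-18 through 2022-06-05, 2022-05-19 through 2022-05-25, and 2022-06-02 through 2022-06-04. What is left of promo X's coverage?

A, merged: 2022-05-23 through 2022-05-23, 2022-05-25 through 2022-06-06, 2022-06-10 through 2022-06-16.
B, merged: 2022-05-18 through 2022-06-05.
2022-05-23 through 2022-05-23 lies entirely inside B → drops out.
2022-05-25 through 2022-06-06 with B removed leaves 2022-06-06 through 2022-06-06.
2022-06-10 through 2022-06-16 is untouched.

2022-06-06 through 2022-06-06, 2022-06-10 through 2022-06-16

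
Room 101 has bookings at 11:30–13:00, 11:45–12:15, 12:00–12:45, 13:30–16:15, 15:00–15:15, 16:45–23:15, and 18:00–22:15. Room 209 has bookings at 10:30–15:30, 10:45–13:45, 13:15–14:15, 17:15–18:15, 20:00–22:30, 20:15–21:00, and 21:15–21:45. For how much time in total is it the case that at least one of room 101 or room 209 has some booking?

12 h 15 min

Merge the first list: 11:30–13:00, 13:30–16:15, 16:45–23:15.
Merge the second list: 10:30–15:30, 17:15–18:15, 20:00–22:30.
A ∪ B = 10:30–16:15, 16:45–23:15.
Total: 5 h 45 min + 6 h 30 min = 12 h 15 min.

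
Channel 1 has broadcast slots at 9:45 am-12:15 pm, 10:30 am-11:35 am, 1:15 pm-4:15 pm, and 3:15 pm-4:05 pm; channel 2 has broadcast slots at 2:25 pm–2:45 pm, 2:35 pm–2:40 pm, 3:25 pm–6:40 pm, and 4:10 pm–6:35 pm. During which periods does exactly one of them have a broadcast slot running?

First set merges to 9:45 am–12:15 pm, 1:15 pm–4:15 pm.
Second set merges to 2:25 pm–2:45 pm, 3:25 pm–6:40 pm.
Only in the first: 9:45 am–12:15 pm, 1:15 pm–2:25 pm, 2:45 pm–3:25 pm.
Only in the second: 4:15 pm–6:40 pm.
Together these are the periods covered by exactly one.

9:45 am–12:15 pm, 1:15 pm–2:25 pm, 2:45 pm–3:25 pm, 4:15 pm–6:40 pm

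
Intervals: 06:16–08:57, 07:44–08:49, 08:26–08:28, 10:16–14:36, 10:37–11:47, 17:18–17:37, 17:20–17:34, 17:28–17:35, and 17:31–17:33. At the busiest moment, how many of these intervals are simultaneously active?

4

Walk the sorted start/end points keeping a running depth.
The depth first hits 4 at 17:31.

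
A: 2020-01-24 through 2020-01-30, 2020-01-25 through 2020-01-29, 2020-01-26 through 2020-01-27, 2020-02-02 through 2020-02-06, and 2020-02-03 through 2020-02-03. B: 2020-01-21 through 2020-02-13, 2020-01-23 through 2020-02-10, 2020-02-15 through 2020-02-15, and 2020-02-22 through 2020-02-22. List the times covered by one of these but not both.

A, merged: 2020-01-24 through 2020-01-30, 2020-02-02 through 2020-02-06.
B, merged: 2020-01-21 through 2020-02-13, 2020-02-15 through 2020-02-15, 2020-02-22 through 2020-02-22.
Only in the first: none.
Only in the second: 2020-01-21 through 2020-01-23, 2020-01-31 through 2020-02-01, 2020-02-07 through 2020-02-13, 2020-02-15 through 2020-02-15, 2020-02-22 through 2020-02-22.
Together these are the periods covered by exactly one.

2020-01-21 through 2020-01-23, 2020-01-31 through 2020-02-01, 2020-02-07 through 2020-02-13, 2020-02-15 through 2020-02-15, 2020-02-22 through 2020-02-22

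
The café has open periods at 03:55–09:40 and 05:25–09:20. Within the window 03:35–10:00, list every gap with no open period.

03:35-03:55, 09:40-10:00

Covered (merged): 03:55-09:40.
Uncovered inside 03:35-10:00: 03:35-03:55, 09:40-10:00.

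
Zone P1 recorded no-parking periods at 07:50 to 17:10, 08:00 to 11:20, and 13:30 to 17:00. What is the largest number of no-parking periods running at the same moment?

At 08:00, 2 of the intervals are simultaneously active.
No point has more.

2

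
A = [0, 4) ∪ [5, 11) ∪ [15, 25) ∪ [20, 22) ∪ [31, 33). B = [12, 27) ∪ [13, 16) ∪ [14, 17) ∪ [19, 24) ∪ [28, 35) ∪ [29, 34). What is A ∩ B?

[15, 25) ∪ [31, 33)

First set merges to [0, 4), [5, 11), [15, 25), [31, 33).
Second set merges to [12, 27), [28, 35).
[0, 4) meets no B interval.
[5, 11) meets no B interval.
[15, 25) ∩ B → [15, 25).
[31, 33) ∩ B → [31, 33).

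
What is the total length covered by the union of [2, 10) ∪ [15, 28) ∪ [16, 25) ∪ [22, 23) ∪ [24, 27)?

Merged: [2, 10), [15, 28).
Lengths: 8 + 13 = 21.

21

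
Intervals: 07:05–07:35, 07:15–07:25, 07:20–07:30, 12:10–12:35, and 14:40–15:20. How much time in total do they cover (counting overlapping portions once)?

1 h 35 min

Merged: 07:05–07:35, 12:10–12:35, 14:40–15:20.
Lengths: 30 min + 25 min + 40 min = 1 h 35 min.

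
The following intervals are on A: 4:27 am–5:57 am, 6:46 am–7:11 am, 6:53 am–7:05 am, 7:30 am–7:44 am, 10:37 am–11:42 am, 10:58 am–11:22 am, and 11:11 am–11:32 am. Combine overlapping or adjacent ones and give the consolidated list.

4:27 am–5:57 am, 6:46 am–7:11 am, 7:30 am–7:44 am, 10:37 am–11:42 am

6:46 am–7:11 am is disjoint → start new block.
6:53 am–7:05 am overlaps/touches 6:46 am–7:11 am → extend to 6:46 am–7:11 am.
7:30 am–7:44 am is disjoint → start new block.
10:37 am–11:42 am is disjoint → start new block.
10:58 am–11:22 am overlaps/touches 10:37 am–11:42 am → extend to 10:37 am–11:42 am.
11:11 am–11:32 am overlaps/touches 10:37 am–11:42 am → extend to 10:37 am–11:42 am.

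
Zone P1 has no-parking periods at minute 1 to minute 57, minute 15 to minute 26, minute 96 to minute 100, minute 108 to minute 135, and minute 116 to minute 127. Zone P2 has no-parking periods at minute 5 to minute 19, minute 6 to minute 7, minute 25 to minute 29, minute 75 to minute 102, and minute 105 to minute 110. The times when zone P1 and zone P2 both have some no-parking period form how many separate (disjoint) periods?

Merge the first list: minute 1 to minute 57, minute 96 to minute 100, minute 108 to minute 135.
Merge the second list: minute 5 to minute 19, minute 25 to minute 29, minute 75 to minute 102, minute 105 to minute 110.
A ∩ B = minute 5 to minute 19, minute 25 to minute 29, minute 96 to minute 100, minute 108 to minute 110.
That is 4 disjoint pieces.

4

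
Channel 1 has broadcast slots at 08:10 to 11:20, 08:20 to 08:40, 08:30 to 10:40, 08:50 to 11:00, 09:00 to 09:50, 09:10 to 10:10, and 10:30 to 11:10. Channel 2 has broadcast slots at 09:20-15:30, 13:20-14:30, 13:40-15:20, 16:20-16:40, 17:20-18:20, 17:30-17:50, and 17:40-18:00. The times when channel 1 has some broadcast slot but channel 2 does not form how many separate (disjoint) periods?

1

First set merges to 08:10–11:20.
Second set merges to 09:20–15:30, 16:20–16:40, 17:20–18:20.
A \ B = 08:10–09:20.
That is 1 disjoint piece.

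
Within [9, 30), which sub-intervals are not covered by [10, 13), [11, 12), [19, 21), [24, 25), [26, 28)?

Covered (merged): [10, 13), [19, 21), [24, 25), [26, 28).
Complement within [9, 30): [9, 10), [13, 19), [21, 24), [25, 26), [28, 30).

[9, 10) ∪ [13, 19) ∪ [21, 24) ∪ [25, 26) ∪ [28, 30)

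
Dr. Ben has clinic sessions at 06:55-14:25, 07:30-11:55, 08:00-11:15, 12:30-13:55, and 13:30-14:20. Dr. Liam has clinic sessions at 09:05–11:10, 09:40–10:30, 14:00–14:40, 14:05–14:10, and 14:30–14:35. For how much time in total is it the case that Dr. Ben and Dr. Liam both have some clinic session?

2 h 30 min

A, merged: 06:55–14:25.
B, merged: 09:05–11:10, 14:00–14:40.
A ∩ B = 09:05–11:10, 14:00–14:25.
Total: 2 h 5 min + 25 min = 2 h 30 min.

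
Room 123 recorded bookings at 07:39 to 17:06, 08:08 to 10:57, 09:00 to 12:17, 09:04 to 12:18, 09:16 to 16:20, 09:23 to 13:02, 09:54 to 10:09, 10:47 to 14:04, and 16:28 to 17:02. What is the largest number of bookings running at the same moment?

7

Walk the sorted start/end points keeping a running depth.
The depth first hits 7 at 09:54.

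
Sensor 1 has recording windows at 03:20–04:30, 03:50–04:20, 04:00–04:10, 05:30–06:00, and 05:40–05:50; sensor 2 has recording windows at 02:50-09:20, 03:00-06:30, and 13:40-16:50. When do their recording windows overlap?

First set merges to 03:20–04:30, 05:30–06:00.
Second set merges to 02:50–09:20, 13:40–16:50.
03:20–04:30 meets the second set on 03:20–04:30.
05:30–06:00 meets the second set on 05:30–06:00.

03:20–04:30, 05:30–06:00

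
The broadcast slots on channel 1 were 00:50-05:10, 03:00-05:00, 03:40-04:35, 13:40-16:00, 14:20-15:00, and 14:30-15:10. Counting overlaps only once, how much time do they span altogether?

Merged: 00:50-05:10, 13:40-16:00.
Lengths: 4 h 20 min + 2 h 20 min = 6 h 40 min.

6 h 40 min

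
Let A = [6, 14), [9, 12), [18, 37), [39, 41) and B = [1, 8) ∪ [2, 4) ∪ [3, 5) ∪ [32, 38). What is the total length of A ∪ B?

A, merged: [6, 14), [18, 37), [39, 41).
B, merged: [1, 8), [32, 38).
A ∪ B = [1, 14), [18, 38), [39, 41).
Total: 13 + 20 + 2 = 35.

35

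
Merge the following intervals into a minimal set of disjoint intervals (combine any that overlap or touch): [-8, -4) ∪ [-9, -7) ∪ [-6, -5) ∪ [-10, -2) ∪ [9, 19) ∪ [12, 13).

Sort by start: [-10, -2), [-9, -7), [-8, -4), [-6, -5), [9, 19), [12, 13).
[-9, -7) overlaps/touches [-10, -2) → extend to [-10, -2).
[-8, -4) overlaps/touches [-10, -2) → extend to [-10, -2).
[-6, -5) overlaps/touches [-10, -2) → extend to [-10, -2).
[9, 19) is disjoint → start new block.
[12, 13) overlaps/touches [9, 19) → extend to [9, 19).

[-10, -2) ∪ [9, 19)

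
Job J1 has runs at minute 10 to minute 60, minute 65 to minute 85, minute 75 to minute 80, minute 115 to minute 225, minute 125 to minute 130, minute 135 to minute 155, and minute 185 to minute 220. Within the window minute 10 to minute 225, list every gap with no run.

The merged coverage is minute 10 to minute 60, minute 65 to minute 85, minute 115 to minute 225.
Uncovered inside minute 10 to minute 225: minute 60 to minute 65, minute 85 to minute 115.

minute 60 to minute 65, minute 85 to minute 115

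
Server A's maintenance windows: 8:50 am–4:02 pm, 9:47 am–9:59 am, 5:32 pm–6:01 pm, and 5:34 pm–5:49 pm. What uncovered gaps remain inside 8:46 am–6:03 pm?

Covered (merged): 8:50 am–4:02 pm, 5:32 pm–6:01 pm.
Complement within 8:46 am–6:03 pm: 8:46 am–8:50 am, 4:02 pm–5:32 pm, 6:01 pm–6:03 pm.

8:46 am–8:50 am, 4:02 pm–5:32 pm, 6:01 pm–6:03 pm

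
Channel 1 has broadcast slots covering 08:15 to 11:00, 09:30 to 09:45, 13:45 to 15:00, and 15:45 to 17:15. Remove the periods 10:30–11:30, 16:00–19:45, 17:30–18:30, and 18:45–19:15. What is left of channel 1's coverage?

08:15–10:30, 13:45–15:00, 15:45–16:00

First set merges to 08:15–11:00, 13:45–15:00, 15:45–17:15.
Second set merges to 10:30–11:30, 16:00–19:45.
08:15–11:00 \ B = 08:15–10:30.
13:45–15:00: nothing removed.
15:45–17:15 \ B = 15:45–16:00.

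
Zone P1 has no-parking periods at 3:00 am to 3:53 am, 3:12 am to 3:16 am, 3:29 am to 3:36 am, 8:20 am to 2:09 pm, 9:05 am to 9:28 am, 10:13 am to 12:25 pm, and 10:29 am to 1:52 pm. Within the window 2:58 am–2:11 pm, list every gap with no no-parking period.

2:58 am–3:00 am, 3:53 am–8:20 am, 2:09 pm–2:11 pm

After merging, the occupied span is 3:00 am–3:53 am, 8:20 am–2:09 pm.
Complement within 2:58 am–2:11 pm: 2:58 am–3:00 am, 3:53 am–8:20 am, 2:09 pm–2:11 pm.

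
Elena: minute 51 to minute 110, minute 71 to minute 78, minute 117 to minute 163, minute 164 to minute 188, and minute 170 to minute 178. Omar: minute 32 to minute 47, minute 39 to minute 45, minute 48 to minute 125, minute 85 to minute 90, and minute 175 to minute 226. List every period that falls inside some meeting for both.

minute 51 to minute 110, minute 117 to minute 125, minute 175 to minute 188

A, merged: minute 51 to minute 110, minute 117 to minute 163, minute 164 to minute 188.
B, merged: minute 32 to minute 47, minute 48 to minute 125, minute 175 to minute 226.
minute 51 to minute 110 meets the second set on minute 51 to minute 110.
minute 117 to minute 163 meets the second set on minute 117 to minute 125.
minute 164 to minute 188 meets the second set on minute 175 to minute 188.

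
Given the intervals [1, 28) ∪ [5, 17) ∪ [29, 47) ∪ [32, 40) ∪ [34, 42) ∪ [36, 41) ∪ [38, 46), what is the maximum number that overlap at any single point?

5

At 38, 5 of the intervals are simultaneously active.
No point has more.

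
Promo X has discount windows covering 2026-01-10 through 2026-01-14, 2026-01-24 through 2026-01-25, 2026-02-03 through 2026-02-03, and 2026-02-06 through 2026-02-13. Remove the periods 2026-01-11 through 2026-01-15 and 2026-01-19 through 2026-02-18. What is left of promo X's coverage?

2026-01-10 through 2026-01-10

2026-01-10 through 2026-01-14 minus B → 2026-01-10 through 2026-01-10.
2026-01-24 through 2026-01-25: fully covered by B → removed.
2026-02-03 through 2026-02-03: fully covered by B → removed.
2026-02-06 through 2026-02-13: fully covered by B → removed.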